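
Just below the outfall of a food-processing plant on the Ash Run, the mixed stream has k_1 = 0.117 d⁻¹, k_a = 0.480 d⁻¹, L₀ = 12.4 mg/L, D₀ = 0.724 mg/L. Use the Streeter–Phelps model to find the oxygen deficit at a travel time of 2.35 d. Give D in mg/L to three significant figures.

k_1 L₀/(k_a−k_1) = 0.117×12.4/(0.480−0.117) = 1.451/0.3630 = 3.997 mg/L.
e^(−k_1 t) = e^(−0.117×2.350) = 0.7596; e^(−k_a t) = e^(−0.480×2.350) = 0.3237.
D = 3.997 × (0.7596 − 0.3237) + 0.724 × 0.3237 = 1.742 + 0.2343 = 1.977 mg/L.

D ≈ 1.98 mg/L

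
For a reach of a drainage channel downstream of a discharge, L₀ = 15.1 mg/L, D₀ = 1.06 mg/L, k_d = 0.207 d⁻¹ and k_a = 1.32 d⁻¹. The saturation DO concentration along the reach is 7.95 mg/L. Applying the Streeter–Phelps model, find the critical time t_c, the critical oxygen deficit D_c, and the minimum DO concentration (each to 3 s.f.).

t_c ≈ 1.24 d; D_c ≈ 1.83 mg/L; min DO ≈ 6.12 mg/L

With k_a/k_d = 6.377 and 1 − D₀(k_a−k_d)/(k_d L₀) = 0.6226,
t_c = ln(6.377 × 0.6226) / (1.32 − 0.207) = ln(3.970) / 1.113 = 1.379/1.113 = 1.239 d.
D_c = (k_d/k_a) L₀ e^(−k_d t_c) = (0.207/1.32) × 15.1 × e^(−0.207×1.239) = 0.1568 × 15.1 × 0.7738 = 1.832 mg/L.
Minimum DO = C_s − D_c = 7.95 − 1.832 = 6.118 mg/L.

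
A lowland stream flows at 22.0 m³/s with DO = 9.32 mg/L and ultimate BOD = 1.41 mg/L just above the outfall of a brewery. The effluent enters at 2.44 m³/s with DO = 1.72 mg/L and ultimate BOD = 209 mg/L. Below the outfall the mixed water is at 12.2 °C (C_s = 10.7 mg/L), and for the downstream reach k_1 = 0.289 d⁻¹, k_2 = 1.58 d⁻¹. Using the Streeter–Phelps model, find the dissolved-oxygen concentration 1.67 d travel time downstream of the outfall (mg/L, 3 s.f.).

Mixed DO = (22.0×9.32 + 2.44×1.72)/(22.0+2.44) = 209.2/24.44 = 8.561 mg/L.
Mixed L₀ = (22.0×1.41 + 2.44×209)/(24.44) = 541.0/24.44 = 22.14 mg/L.
Initial deficit D₀ = C_s − DO₀ = 10.7 − 8.561 = 2.139 mg/L.
D(1.67) = [0.289×22.14/(1.58−0.289)](e^(−0.289×1.67) − e^(−1.58×1.67)) + 2.139 e^(−1.58×1.67)
= 4.955 × (0.6172 − 0.07146) + 2.139 × 0.07146 = 2.857 mg/L.
DO = 10.7 − 2.857 = 7.843 mg/L.

DO ≈ 7.84 mg/L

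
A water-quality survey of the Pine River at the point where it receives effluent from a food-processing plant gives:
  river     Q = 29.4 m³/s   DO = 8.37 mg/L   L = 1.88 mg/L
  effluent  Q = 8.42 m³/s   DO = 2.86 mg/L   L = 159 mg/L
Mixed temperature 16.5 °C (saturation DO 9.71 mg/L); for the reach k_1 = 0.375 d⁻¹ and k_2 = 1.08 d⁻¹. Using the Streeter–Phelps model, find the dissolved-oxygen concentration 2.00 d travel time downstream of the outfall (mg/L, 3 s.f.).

DO ≈ 2.41 mg/L

Mixed DO = (29.4×8.37 + 8.42×2.86)/(29.4+8.42) = 270.2/37.82 = 7.143 mg/L.
Mixed L₀ = (29.4×1.88 + 8.42×159)/(37.82) = 1394/37.82 = 36.86 mg/L.
Initial deficit D₀ = C_s − DO₀ = 9.71 − 7.143 = 2.567 mg/L.
D(2.00) = [0.375×36.86/(1.08−0.375)](e^(−0.375×2.00) − e^(−1.08×2.00)) + 2.567 e^(−1.08×2.00)
= 19.61 × (0.4724 − 0.1153) + 2.567 × 0.1153 = 7.296 mg/L.
DO = 9.71 − 7.296 = 2.414 mg/L.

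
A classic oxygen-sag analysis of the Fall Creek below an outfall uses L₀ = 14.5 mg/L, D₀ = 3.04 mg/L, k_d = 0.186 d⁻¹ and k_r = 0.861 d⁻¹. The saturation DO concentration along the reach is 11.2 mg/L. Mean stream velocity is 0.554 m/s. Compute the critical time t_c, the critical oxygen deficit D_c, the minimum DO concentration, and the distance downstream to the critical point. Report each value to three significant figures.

With k_r/k_d = 4.629 and 1 − D₀(k_r−k_d)/(k_d L₀) = 0.2392,
t_c = ln(4.629 × 0.2392) / (0.861 − 0.186) = ln(1.107) / 0.6750 = 0.1017/0.6750 = 0.1507 d.
D_c = (k_d/k_r) L₀ e^(−k_d t_c) = (0.186/0.861) × 14.5 × e^(−0.186×0.1507) = 0.2160 × 14.5 × 0.9724 = 3.046 mg/L.
Minimum DO = C_s − D_c = 11.2 − 3.046 = 8.154 mg/L.
x_c = v t_c = 0.554 m/s × 0.1507 d × 86400 s/d = 7212 m ≈ 7.21 km.

t_c ≈ 0.151 d; D_c ≈ 3.05 mg/L; min DO ≈ 8.15 mg/L; x_c ≈ 7.21 km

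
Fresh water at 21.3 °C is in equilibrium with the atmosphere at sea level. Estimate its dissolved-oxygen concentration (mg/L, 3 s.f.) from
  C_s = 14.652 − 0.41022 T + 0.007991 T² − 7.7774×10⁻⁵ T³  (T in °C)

C_s = 14.652 − 0.41022×21.3 + 0.007991×21.3² − 7.7774×10⁻⁵×21.3³ = 8.788 mg/L.

C_s ≈ 8.79 mg/L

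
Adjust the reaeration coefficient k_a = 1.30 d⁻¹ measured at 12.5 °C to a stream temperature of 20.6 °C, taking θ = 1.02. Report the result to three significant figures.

k_a(T₂) = k_a(T₁) · θ^(T₂−T₁) = 1.30 × 1.02^(20.6−12.5)
= 1.30 × 1.02^8.10 = 1.30 × 1.174 = 1.526 d⁻¹.

k_a ≈ 1.53 d⁻¹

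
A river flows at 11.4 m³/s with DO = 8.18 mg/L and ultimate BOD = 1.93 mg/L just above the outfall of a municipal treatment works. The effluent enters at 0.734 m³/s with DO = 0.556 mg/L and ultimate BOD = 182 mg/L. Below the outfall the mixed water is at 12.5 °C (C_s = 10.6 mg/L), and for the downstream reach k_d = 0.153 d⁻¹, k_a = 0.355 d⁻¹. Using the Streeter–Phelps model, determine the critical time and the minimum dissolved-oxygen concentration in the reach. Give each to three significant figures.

t_c ≈ 2.42 d; minimum DO ≈ 6.79 mg/L

Mixed DO = (11.4×8.18 + 0.734×0.556)/(11.4+0.734) = 93.66/12.13 = 7.719 mg/L.
Mixed L₀ = (11.4×1.93 + 0.734×182)/(12.13) = 155.6/12.13 = 12.82 mg/L.
Initial deficit D₀ = C_s − DO₀ = 10.6 − 7.719 = 2.881 mg/L.
t_c = (1/0.2020) ln[(0.355/0.153)(1 − 2.881×0.2020/(0.153×12.82))] = 4.950 × ln(1.632) = 2.425 d.
D_c = (0.153/0.355) × 12.82 × e^(−0.153×2.425) = 0.4310 × 12.82 × 0.6901 = 3.814 mg/L.
Minimum DO = 10.6 − 3.814 = 6.786 mg/L.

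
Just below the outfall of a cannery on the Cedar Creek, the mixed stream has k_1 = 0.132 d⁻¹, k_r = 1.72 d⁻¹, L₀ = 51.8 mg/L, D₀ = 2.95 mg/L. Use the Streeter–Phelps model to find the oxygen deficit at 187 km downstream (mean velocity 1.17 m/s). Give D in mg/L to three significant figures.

Travel time t = x/v = 187 km / (1.17 m/s) = 187000 m / 1.17 m/s = 159800 s = 1.850 d.
k_1 L₀/(k_r−k_1) = 0.132×51.8/(1.72−0.132) = 6.838/1.588 = 4.306 mg/L.
e^(−k_1 t) = e^(−0.132×1.850) = 0.7833; e^(−k_r t) = e^(−1.72×1.850) = 0.04151.
D = 4.306 × (0.7833 − 0.04151) + 2.95 × 0.04151 = 3.194 + 0.1225 = 3.317 mg/L.

D ≈ 3.32 mg/L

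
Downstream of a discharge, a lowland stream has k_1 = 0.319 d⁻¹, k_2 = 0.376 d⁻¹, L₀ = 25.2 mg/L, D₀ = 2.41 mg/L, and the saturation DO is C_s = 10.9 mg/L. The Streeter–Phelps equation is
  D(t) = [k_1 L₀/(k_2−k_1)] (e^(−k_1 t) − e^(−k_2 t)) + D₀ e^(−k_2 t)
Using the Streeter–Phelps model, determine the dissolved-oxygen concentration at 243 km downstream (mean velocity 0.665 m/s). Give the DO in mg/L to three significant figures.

DO ≈ 2.57 mg/L

Travel time t = x/v = 243 km / (0.665 m/s) = 243000 m / 0.665 m/s = 365400 s = 4.229 d.
k_1 L₀/(k_2−k_1) = 0.319×25.2/(0.376−0.319) = 8.039/0.05700 = 141.0 mg/L.
e^(−k_1 t) = e^(−0.319×4.229) = 0.2595; e^(−k_2 t) = e^(−0.376×4.229) = 0.2039.
D = 141.0 × (0.2595 − 0.2039) + 2.41 × 0.2039 = 7.839 + 0.4913 = 8.330 mg/L.
DO = C_s − D = 10.9 − 8.330 = 2.570 mg/L.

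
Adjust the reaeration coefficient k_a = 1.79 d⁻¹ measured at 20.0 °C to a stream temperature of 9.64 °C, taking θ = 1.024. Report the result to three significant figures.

k_a(T₂) = k_a(T₁) · θ^(T₂−T₁) = 1.79 × 1.024^(9.64−20.0)
= 1.79 × 1.024^-10.4 = 1.79 × 0.7822 = 1.400 d⁻¹.

k_a ≈ 1.40 d⁻¹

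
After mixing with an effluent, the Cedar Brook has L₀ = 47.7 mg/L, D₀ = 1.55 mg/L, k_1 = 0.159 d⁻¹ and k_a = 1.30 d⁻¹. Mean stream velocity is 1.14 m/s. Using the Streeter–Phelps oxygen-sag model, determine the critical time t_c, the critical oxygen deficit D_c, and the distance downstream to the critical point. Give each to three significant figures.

t_c ≈ 1.61 d; D_c ≈ 4.52 mg/L; x_c ≈ 158 km

t_c = [1/(k_a−k_1)] ln[(k_a/k_1)(1 − D₀(k_a−k_1)/(k_1 L₀))]
= [1/(1.30−0.159)] ln[(1.30/0.159)(1 − 1.55×1.141/(0.159×47.7))]
= (1/1.141) ln[8.176 × 0.7668] = 0.8764 × ln(6.270) = 0.8764 × 1.836 = 1.609 d.
D_c = (k_1/k_a) L₀ e^(−k_1 t_c) = (0.159/1.30) × 47.7 × e^(−0.159×1.609) = 0.1223 × 47.7 × 0.7743 = 4.517 mg/L.
x_c = v t_c = 1.14 m/s × 1.609 d × 86400 s/d = 158500 m ≈ 158 km.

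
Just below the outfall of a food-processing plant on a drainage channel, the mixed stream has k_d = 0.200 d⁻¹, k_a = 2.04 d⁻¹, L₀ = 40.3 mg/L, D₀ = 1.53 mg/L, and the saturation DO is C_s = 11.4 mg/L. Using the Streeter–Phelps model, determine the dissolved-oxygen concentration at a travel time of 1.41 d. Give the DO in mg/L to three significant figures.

k_d L₀/(k_a−k_d) = 0.200×40.3/(2.04−0.200) = 8.060/1.840 = 4.380 mg/L.
e^(−k_d t) = e^(−0.200×1.410) = 0.7543; e^(−k_a t) = e^(−2.04×1.410) = 0.05634.
D = 4.380 × (0.7543 − 0.05634) + 1.53 × 0.05634 = 3.057 + 0.08620 = 3.143 mg/L.
DO = C_s − D = 11.4 − 3.143 = 8.257 mg/L.

DO ≈ 8.26 mg/L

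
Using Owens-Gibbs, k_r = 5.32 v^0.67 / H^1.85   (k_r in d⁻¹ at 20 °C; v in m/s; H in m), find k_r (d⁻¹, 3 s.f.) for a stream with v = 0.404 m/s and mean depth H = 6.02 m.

k_r ≈ 0.105 d⁻¹

k_r = 5.32 × 0.404^0.67 / 6.02^1.85 = 5.32 × 0.5448 / 27.69 = 0.1047 d⁻¹.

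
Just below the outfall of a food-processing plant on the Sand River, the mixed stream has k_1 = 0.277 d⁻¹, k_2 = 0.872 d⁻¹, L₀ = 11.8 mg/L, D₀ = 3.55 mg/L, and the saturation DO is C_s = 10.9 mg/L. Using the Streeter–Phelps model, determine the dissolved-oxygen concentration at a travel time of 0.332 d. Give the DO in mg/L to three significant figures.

k_1 L₀/(k_2−k_1) = 0.277×11.8/(0.872−0.277) = 3.269/0.5950 = 5.493 mg/L.
e^(−k_1 t) = e^(−0.277×0.3320) = 0.9121; e^(−k_2 t) = e^(−0.872×0.3320) = 0.7486.
D = 5.493 × (0.9121 − 0.7486) + 3.55 × 0.7486 = 0.8982 + 2.658 = 3.556 mg/L.
DO = C_s − D = 10.9 − 3.556 = 7.344 mg/L.

DO ≈ 7.34 mg/L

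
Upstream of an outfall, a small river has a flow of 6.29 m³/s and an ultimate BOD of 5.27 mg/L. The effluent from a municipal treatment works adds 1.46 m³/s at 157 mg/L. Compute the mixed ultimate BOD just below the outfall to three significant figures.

33.9 mg/L

Flow-weighted mixing: C = (Q_r C_r + Q_w C_w)/(Q_r + Q_w)
= (6.29×5.27 + 1.46×157)/(6.29 + 1.46) = 262.4/7.750 = 33.85 mg/L.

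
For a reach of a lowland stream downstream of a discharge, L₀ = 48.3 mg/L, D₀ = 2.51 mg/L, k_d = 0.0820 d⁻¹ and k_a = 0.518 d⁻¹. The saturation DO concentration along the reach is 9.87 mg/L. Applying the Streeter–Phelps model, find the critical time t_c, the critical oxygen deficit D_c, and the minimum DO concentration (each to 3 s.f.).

t_c ≈ 3.49 d; D_c ≈ 5.75 mg/L; min DO ≈ 4.12 mg/L

At the critical point dD/dt = 0, so k_d L₀ e^(−k_d t) = k_a D. Substituting D(t) from the Streeter–Phelps equation and solving for t gives
t_c = ln[(k_a/k_d)(1 − D₀(k_a−k_d)/(k_d L₀))] / (k_a−k_d).
Here k_a−k_d = 0.4360 d⁻¹ and 1 − D₀(k_a−k_d)/(k_d L₀) = 1 − 2.51×0.4360/(0.0820×48.3) = 0.7237, so
t_c = ln(6.317 × 0.7237) / 0.4360 = 1.520 / 0.4360 = 3.486 d.
D_c = (k_d/k_a) L₀ e^(−k_d t_c) = (0.0820/0.518) × 48.3 × e^(−0.0820×3.486) = 0.1583 × 48.3 × 0.7514 = 5.745 mg/L.
Minimum DO = C_s − D_c = 9.87 − 5.745 = 4.125 mg/L.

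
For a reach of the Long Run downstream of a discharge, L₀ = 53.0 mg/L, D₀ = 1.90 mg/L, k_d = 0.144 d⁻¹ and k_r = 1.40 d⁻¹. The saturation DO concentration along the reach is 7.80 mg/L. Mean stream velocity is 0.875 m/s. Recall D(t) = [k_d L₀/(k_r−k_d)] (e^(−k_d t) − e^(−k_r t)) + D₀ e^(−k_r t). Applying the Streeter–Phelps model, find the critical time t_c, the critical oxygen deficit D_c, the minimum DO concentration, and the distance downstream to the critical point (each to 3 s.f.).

t_c ≈ 1.51 d; D_c ≈ 4.38 mg/L; min DO ≈ 3.42 mg/L; x_c ≈ 114 km

At the critical point dD/dt = 0, so k_d L₀ e^(−k_d t) = k_r D. Substituting D(t) from the Streeter–Phelps equation and solving for t gives
t_c = ln[(k_r/k_d)(1 − D₀(k_r−k_d)/(k_d L₀))] / (k_r−k_d).
Here k_r−k_d = 1.256 d⁻¹ and 1 − D₀(k_r−k_d)/(k_d L₀) = 1 − 1.90×1.256/(0.144×53.0) = 0.6873, so
t_c = ln(9.722 × 0.6873) / 1.256 = 1.899 / 1.256 = 1.512 d.
D_c = (k_d/k_r) L₀ e^(−k_d t_c) = (0.144/1.40) × 53.0 × e^(−0.144×1.512) = 0.1029 × 53.0 × 0.8043 = 4.385 mg/L.
Minimum DO = C_s − D_c = 7.80 − 4.385 = 3.415 mg/L.
x_c = v t_c = 0.875 m/s × 1.512 d × 86400 s/d = 114300 m ≈ 114 km.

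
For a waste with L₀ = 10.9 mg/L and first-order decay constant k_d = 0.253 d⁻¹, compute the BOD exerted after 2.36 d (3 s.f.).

y ≈ 4.90 mg/L

y_t = L₀(1 − e^(−k_d t)) = 10.9 × (1 − e^(−0.253×2.36))
= 10.9 × (1 − 0.5504) = 10.9 × 0.4496 = 4.900 mg/L.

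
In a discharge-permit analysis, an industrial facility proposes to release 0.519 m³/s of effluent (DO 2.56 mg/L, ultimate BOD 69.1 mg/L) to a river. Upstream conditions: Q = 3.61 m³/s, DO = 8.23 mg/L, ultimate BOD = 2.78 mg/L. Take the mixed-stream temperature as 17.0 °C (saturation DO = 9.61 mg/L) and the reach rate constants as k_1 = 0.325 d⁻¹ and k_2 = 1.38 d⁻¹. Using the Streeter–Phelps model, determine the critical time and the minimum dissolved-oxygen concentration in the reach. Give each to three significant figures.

Mixed DO = (3.61×8.23 + 0.519×2.56)/(3.61+0.519) = 31.04/4.129 = 7.517 mg/L.
Mixed L₀ = (3.61×2.78 + 0.519×69.1)/(4.129) = 45.90/4.129 = 11.12 mg/L.
Initial deficit D₀ = C_s − DO₀ = 9.61 − 7.517 = 2.093 mg/L.
t_c = (1/1.055) ln[(1.38/0.325)(1 − 2.093×1.055/(0.325×11.12))] = 0.9479 × ln(1.651) = 0.4754 d.
D_c = (0.325/1.38) × 11.12 × e^(−0.325×0.4754) = 0.2355 × 11.12 × 0.8568 = 2.243 mg/L.
Minimum DO = 9.61 − 2.243 = 7.367 mg/L.

t_c ≈ 0.475 d; minimum DO ≈ 7.37 mg/L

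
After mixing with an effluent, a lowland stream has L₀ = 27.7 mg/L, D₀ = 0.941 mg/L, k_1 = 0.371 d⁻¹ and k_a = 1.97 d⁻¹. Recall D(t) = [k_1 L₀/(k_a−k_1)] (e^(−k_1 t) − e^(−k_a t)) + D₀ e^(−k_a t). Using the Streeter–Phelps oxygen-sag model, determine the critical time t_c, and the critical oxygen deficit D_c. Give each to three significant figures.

At the critical point dD/dt = 0, so k_1 L₀ e^(−k_1 t) = k_a D. Substituting D(t) from the Streeter–Phelps equation and solving for t gives
t_c = ln[(k_a/k_1)(1 − D₀(k_a−k_1)/(k_1 L₀))] / (k_a−k_1).
Here k_a−k_1 = 1.599 d⁻¹ and 1 − D₀(k_a−k_1)/(k_1 L₀) = 1 − 0.941×1.599/(0.371×27.7) = 0.8536, so
t_c = ln(5.310 × 0.8536) / 1.599 = 1.511 / 1.599 = 0.9451 d.
L(t_c) = L₀ e^(−k_1 t_c) = 27.7 × 0.7042 = 19.51 mg/L, and at the critical point k_a D_c = k_1 L, so D_c = (0.371/1.97) × 19.51 = 3.674 mg/L.

t_c ≈ 0.945 d; D_c ≈ 3.67 mg/L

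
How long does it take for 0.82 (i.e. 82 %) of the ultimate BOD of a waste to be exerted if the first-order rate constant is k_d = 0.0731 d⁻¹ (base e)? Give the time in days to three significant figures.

y/L₀ = 1 − e^(−k_d t) = 0.82 ⇒ e^(−k_d t) = 0.180
t = −ln(0.180) / 0.0731 = 1.715 / 0.0731 = 23.46 d.

t ≈ 23.5 d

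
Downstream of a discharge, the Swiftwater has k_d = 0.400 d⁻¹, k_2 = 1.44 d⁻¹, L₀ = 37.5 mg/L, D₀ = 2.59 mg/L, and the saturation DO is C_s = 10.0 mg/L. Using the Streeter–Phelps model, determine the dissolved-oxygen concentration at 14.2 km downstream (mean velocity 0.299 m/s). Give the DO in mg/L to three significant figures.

Travel time t = x/v = 14.2 km / (0.299 m/s) = 14200 m / 0.299 m/s = 47490 s = 0.5497 d.
k_d L₀/(k_2−k_d) = 0.400×37.5/(1.44−0.400) = 15.00/1.040 = 14.42 mg/L.
e^(−k_d t) = e^(−0.400×0.5497) = 0.8026; e^(−k_2 t) = e^(−1.44×0.5497) = 0.4532.
D = 14.42 × (0.8026 − 0.4532) + 2.59 × 0.4532 = 5.040 + 1.174 = 6.214 mg/L.
DO = C_s − D = 10.0 − 6.214 = 3.786 mg/L.

DO ≈ 3.79 mg/L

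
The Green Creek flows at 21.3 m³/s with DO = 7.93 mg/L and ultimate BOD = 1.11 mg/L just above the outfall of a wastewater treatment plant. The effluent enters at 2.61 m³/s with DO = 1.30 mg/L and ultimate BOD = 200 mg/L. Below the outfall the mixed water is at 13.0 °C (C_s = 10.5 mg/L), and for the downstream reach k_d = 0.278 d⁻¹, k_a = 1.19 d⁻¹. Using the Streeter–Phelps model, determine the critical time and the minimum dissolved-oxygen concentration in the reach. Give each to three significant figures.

t_c ≈ 0.891 d; minimum DO ≈ 6.34 mg/L

Mixed DO = (21.3×7.93 + 2.61×1.30)/(21.3+2.61) = 172.3/23.91 = 7.206 mg/L.
Mixed L₀ = (21.3×1.11 + 2.61×200)/(23.91) = 545.6/23.91 = 22.82 mg/L.
Initial deficit D₀ = C_s − DO₀ = 10.5 − 7.206 = 3.294 mg/L.
t_c = (1/0.9120) ln[(1.19/0.278)(1 − 3.294×0.9120/(0.278×22.82))] = 1.096 × ln(2.254) = 0.8910 d.
D_c = (0.278/1.19) × 22.82 × e^(−0.278×0.8910) = 0.2336 × 22.82 × 0.7806 = 4.162 mg/L.
Minimum DO = 10.5 − 4.162 = 6.338 mg/L.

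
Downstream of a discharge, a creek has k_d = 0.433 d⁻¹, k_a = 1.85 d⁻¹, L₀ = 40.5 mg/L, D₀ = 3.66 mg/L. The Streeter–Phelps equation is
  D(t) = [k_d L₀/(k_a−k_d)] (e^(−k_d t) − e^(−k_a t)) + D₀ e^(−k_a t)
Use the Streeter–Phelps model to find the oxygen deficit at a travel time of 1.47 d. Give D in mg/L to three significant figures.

k_d L₀/(k_a−k_d) = 0.433×40.5/(1.85−0.433) = 17.54/1.417 = 12.38 mg/L.
e^(−k_d t) = e^(−0.433×1.470) = 0.5291; e^(−k_a t) = e^(−1.85×1.470) = 0.06591.
D = 12.38 × (0.5291 − 0.06591) + 3.66 × 0.06591 = 5.733 + 0.2412 = 5.974 mg/L.

D ≈ 5.97 mg/L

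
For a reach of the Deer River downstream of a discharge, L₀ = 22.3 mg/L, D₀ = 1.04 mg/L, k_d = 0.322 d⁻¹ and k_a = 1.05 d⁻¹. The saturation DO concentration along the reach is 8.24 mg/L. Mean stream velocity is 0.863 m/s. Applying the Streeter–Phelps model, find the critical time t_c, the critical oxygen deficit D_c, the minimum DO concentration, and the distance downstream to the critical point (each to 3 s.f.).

At the critical point dD/dt = 0, so k_d L₀ e^(−k_d t) = k_a D. Substituting D(t) from the Streeter–Phelps equation and solving for t gives
t_c = ln[(k_a/k_d)(1 − D₀(k_a−k_d)/(k_d L₀))] / (k_a−k_d).
Here k_a−k_d = 0.7280 d⁻¹ and 1 − D₀(k_a−k_d)/(k_d L₀) = 1 − 1.04×0.7280/(0.322×22.3) = 0.8946, so
t_c = ln(3.261 × 0.8946) / 0.7280 = 1.071 / 0.7280 = 1.471 d.
L(t_c) = L₀ e^(−k_d t_c) = 22.3 × 0.6228 = 13.89 mg/L, and at the critical point k_a D_c = k_d L, so D_c = (0.322/1.05) × 13.89 = 4.259 mg/L.
Minimum DO = C_s − D_c = 8.24 − 4.259 = 3.981 mg/L.
x_c = v t_c = 0.863 m/s × 1.471 d × 86400 s/d = 109600 m ≈ 110 km.

t_c ≈ 1.47 d; D_c ≈ 4.26 mg/L; min DO ≈ 3.98 mg/L; x_c ≈ 110 km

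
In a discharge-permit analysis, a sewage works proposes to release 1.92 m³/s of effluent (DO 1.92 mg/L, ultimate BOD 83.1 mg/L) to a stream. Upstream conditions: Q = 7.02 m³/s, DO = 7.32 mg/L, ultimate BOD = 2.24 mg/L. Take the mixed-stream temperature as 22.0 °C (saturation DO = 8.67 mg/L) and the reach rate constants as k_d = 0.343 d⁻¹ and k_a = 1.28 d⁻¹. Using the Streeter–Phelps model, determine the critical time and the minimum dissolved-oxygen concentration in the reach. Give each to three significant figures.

Mixed DO = (7.02×7.32 + 1.92×1.92)/(7.02+1.92) = 55.07/8.940 = 6.160 mg/L.
Mixed L₀ = (7.02×2.24 + 1.92×83.1)/(8.940) = 175.3/8.940 = 19.61 mg/L.
Initial deficit D₀ = C_s − DO₀ = 8.67 − 6.160 = 2.510 mg/L.
t_c = (1/0.9370) ln[(1.28/0.343)(1 − 2.510×0.9370/(0.343×19.61))] = 1.067 × ln(2.427) = 0.9462 d.
D_c = (0.343/1.28) × 19.61 × e^(−0.343×0.9462) = 0.2680 × 19.61 × 0.7229 = 3.798 mg/L.
Minimum DO = 8.67 − 3.798 = 4.872 mg/L.

t_c ≈ 0.946 d; minimum DO ≈ 4.87 mg/L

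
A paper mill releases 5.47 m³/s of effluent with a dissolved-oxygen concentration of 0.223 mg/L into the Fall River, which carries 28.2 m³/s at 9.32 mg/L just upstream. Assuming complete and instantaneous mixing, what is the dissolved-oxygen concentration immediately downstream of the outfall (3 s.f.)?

7.84 mg/L

Flow-weighted mixing: C = (Q_r C_r + Q_w C_w)/(Q_r + Q_w)
= (28.2×9.32 + 5.47×0.223)/(28.2 + 5.47) = 264.0/33.67 = 7.842 mg/L.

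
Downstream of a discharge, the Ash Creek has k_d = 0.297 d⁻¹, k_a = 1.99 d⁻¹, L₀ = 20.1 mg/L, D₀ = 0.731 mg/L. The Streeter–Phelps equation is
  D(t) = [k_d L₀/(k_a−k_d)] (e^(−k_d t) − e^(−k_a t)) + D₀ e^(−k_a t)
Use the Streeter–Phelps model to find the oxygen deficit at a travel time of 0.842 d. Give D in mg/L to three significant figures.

D ≈ 2.22 mg/L

k_d L₀/(k_a−k_d) = 0.297×20.1/(1.99−0.297) = 5.970/1.693 = 3.526 mg/L.
e^(−k_d t) = e^(−0.297×0.8420) = 0.7787; e^(−k_a t) = e^(−1.99×0.8420) = 0.1872.
D = 3.526 × (0.7787 − 0.1872) + 0.731 × 0.1872 = 2.086 + 0.1368 = 2.223 mg/L.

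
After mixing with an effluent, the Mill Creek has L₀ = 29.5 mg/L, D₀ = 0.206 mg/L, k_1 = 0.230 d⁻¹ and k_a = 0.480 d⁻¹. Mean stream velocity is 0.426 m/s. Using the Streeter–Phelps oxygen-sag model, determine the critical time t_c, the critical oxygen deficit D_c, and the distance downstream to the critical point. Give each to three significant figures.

t_c ≈ 2.91 d; D_c ≈ 7.23 mg/L; x_c ≈ 107 km

At the critical point dD/dt = 0, so k_1 L₀ e^(−k_1 t) = k_a D. Substituting D(t) from the Streeter–Phelps equation and solving for t gives
t_c = ln[(k_a/k_1)(1 − D₀(k_a−k_1)/(k_1 L₀))] / (k_a−k_1).
Here k_a−k_1 = 0.2500 d⁻¹ and 1 − D₀(k_a−k_1)/(k_1 L₀) = 1 − 0.206×0.2500/(0.230×29.5) = 0.9924, so
t_c = ln(2.087 × 0.9924) / 0.2500 = 0.7281 / 0.2500 = 2.912 d.
L(t_c) = L₀ e^(−k_1 t_c) = 29.5 × 0.5118 = 15.10 mg/L, and at the critical point k_a D_c = k_1 L, so D_c = (0.230/0.480) × 15.10 = 7.234 mg/L.
x_c = v t_c = 0.426 m/s × 2.912 d × 86400 s/d = 107200 m ≈ 107 km.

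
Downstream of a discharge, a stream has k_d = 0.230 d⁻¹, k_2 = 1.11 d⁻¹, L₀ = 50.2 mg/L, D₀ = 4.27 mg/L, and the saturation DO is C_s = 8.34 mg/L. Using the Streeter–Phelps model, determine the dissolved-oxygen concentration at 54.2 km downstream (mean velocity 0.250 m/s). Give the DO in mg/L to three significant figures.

Travel time t = x/v = 54.2 km / (0.250 m/s) = 54200 m / 0.250 m/s = 216800 s = 2.509 d.
k_d L₀/(k_2−k_d) = 0.230×50.2/(1.11−0.230) = 11.55/0.8800 = 13.12 mg/L.
e^(−k_d t) = e^(−0.230×2.509) = 0.5615; e^(−k_2 t) = e^(−1.11×2.509) = 0.06171.
D = 13.12 × (0.5615 − 0.06171) + 4.27 × 0.06171 = 6.558 + 0.2635 = 6.821 mg/L.
DO = C_s − D = 8.34 − 6.821 = 1.519 mg/L.

DO ≈ 1.52 mg/L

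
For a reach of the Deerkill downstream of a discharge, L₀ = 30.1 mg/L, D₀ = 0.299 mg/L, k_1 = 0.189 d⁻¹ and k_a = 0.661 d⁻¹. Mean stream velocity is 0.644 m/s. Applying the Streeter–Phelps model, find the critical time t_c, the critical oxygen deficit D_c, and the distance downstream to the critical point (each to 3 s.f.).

With k_a/k_1 = 3.497 and 1 − D₀(k_a−k_1)/(k_1 L₀) = 0.9752,
t_c = ln(3.497 × 0.9752) / (0.661 − 0.189) = ln(3.411) / 0.4720 = 1.227/0.4720 = 2.599 d.
L(t_c) = L₀ e^(−k_1 t_c) = 30.1 × 0.6118 = 18.42 mg/L, and at the critical point k_a D_c = k_1 L, so D_c = (0.189/0.661) × 18.42 = 5.266 mg/L.
x_c = v t_c = 0.644 m/s × 2.599 d × 86400 s/d = 144600 m ≈ 145 km.

t_c ≈ 2.60 d; D_c ≈ 5.27 mg/L; x_c ≈ 145 km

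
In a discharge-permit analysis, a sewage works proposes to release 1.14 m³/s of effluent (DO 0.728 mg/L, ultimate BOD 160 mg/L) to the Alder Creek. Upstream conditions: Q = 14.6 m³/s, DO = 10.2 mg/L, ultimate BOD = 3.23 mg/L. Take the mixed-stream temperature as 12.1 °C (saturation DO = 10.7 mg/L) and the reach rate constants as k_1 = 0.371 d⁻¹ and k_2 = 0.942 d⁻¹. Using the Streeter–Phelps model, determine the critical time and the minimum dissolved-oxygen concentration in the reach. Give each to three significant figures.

t_c ≈ 1.40 d; minimum DO ≈ 7.28 mg/L

Mixed DO = (14.6×10.2 + 1.14×0.728)/(14.6+1.14) = 149.7/15.74 = 9.514 mg/L.
Mixed L₀ = (14.6×3.23 + 1.14×160)/(15.74) = 229.6/15.74 = 14.58 mg/L.
Initial deficit D₀ = C_s − DO₀ = 10.7 − 9.514 = 1.186 mg/L.
t_c = (1/0.5710) ln[(0.942/0.371)(1 − 1.186×0.5710/(0.371×14.58))] = 1.751 × ln(2.221) = 1.398 d.
D_c = (0.371/0.942) × 14.58 × e^(−0.371×1.398) = 0.3938 × 14.58 × 0.5954 = 3.420 mg/L.
Minimum DO = 10.7 − 3.420 = 7.280 mg/L.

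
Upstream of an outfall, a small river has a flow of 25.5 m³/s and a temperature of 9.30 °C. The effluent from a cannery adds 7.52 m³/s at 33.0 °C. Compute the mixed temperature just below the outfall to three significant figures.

14.7 °C

Flow-weighted mixing: C = (Q_r C_r + Q_w C_w)/(Q_r + Q_w)
= (25.5×9.30 + 7.52×33.0)/(25.5 + 7.52) = 485.3/33.02 = 14.70 °C.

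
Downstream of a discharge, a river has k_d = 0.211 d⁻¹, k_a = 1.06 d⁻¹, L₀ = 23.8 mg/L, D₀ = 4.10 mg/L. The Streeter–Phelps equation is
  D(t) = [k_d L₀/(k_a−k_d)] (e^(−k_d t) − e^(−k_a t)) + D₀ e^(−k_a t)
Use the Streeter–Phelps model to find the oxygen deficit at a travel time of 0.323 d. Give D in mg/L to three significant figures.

D ≈ 4.24 mg/L

k_d L₀/(k_a−k_d) = 0.211×23.8/(1.06−0.211) = 5.022/0.8490 = 5.915 mg/L.
e^(−k_d t) = e^(−0.211×0.3230) = 0.9341; e^(−k_a t) = e^(−1.06×0.3230) = 0.7101.
D = 5.915 × (0.9341 − 0.7101) + 4.10 × 0.7101 = 1.325 + 2.911 = 4.237 mg/L.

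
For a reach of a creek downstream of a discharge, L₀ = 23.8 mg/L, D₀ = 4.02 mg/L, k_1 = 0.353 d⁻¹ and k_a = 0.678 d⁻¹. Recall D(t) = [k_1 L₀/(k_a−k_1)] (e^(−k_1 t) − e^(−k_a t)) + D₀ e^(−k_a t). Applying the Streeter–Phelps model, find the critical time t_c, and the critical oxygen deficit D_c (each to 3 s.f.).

t_c ≈ 1.49 d; D_c ≈ 7.33 mg/L

t_c = [1/(k_a−k_1)] ln[(k_a/k_1)(1 − D₀(k_a−k_1)/(k_1 L₀))]
= [1/(0.678−0.353)] ln[(0.678/0.353)(1 − 4.02×0.3250/(0.353×23.8))]
= (1/0.3250) ln[1.921 × 0.8445] = 3.077 × ln(1.622) = 3.077 × 0.4837 = 1.488 d.
L(t_c) = L₀ e^(−k_1 t_c) = 23.8 × 0.5914 = 14.07 mg/L, and at the critical point k_a D_c = k_1 L, so D_c = (0.353/0.678) × 14.07 = 7.328 mg/L.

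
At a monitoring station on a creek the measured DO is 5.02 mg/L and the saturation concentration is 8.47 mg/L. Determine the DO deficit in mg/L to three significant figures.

D = C_s − C = 8.47 − 5.02 = 3.45 mg/L.

D ≈ 3.45 mg/L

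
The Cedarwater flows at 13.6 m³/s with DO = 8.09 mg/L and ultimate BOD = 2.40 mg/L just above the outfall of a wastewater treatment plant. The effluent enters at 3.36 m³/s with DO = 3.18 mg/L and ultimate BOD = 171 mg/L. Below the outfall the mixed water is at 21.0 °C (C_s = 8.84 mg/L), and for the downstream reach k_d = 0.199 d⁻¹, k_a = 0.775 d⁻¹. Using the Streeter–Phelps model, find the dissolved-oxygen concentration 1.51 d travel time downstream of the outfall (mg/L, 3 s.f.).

DO ≈ 2.98 mg/L

Mixed DO = (13.6×8.09 + 3.36×3.18)/(13.6+3.36) = 120.7/16.96 = 7.117 mg/L.
Mixed L₀ = (13.6×2.40 + 3.36×171)/(16.96) = 607.2/16.96 = 35.80 mg/L.
Initial deficit D₀ = C_s − DO₀ = 8.84 − 7.117 = 1.723 mg/L.
D(1.51) = [0.199×35.80/(0.775−0.199)](e^(−0.199×1.51) − e^(−0.775×1.51)) + 1.723 e^(−0.775×1.51)
= 12.37 × (0.7405 − 0.3103) + 1.723 × 0.3103 = 5.855 mg/L.
DO = 8.84 − 5.855 = 2.985 mg/L.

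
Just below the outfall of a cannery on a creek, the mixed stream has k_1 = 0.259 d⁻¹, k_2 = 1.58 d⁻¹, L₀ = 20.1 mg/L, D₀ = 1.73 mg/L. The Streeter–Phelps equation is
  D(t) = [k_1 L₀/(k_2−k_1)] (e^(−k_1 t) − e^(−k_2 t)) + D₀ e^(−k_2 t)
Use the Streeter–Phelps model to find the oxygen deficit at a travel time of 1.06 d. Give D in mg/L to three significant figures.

k_1 L₀/(k_2−k_1) = 0.259×20.1/(1.58−0.259) = 5.206/1.321 = 3.941 mg/L.
e^(−k_1 t) = e^(−0.259×1.060) = 0.7599; e^(−k_2 t) = e^(−1.58×1.060) = 0.1873.
D = 3.941 × (0.7599 − 0.1873) + 1.73 × 0.1873 = 2.256 + 0.3241 = 2.581 mg/L.

D ≈ 2.58 mg/L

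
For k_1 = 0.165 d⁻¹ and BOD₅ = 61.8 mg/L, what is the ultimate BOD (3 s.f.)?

L₀ ≈ 110 mg/L

BOD₅ = L₀(1 − e^(−5k_1)) ⇒ L₀ = BOD₅ / (1 − e^(−5×0.165))
= 61.8 / (1 − 0.4382) = 61.8 / 0.5618 = 110.0 mg/L.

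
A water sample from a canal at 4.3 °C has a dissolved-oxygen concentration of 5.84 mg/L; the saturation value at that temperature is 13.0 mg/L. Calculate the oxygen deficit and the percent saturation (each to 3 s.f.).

D = C_s − C = 13.0 − 5.84 = 7.16 mg/L.
% saturation = 5.84/13.0 × 100 = 44.9 %.

D ≈ 7.16 mg/L; 44.9 % saturation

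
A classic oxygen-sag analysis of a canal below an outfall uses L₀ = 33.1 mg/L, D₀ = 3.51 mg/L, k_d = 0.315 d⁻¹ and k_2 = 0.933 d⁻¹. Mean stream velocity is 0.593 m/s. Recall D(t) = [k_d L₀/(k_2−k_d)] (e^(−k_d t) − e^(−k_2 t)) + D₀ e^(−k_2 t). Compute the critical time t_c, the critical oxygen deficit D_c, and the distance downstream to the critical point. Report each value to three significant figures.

t_c = [1/(k_2−k_d)] ln[(k_2/k_d)(1 − D₀(k_2−k_d)/(k_d L₀))]
= [1/(0.933−0.315)] ln[(0.933/0.315)(1 − 3.51×0.6180/(0.315×33.1))]
= (1/0.6180) ln[2.962 × 0.7920] = 1.618 × ln(2.346) = 1.618 × 0.8526 = 1.380 d.
D_c = (k_d/k_2) L₀ e^(−k_d t_c) = (0.315/0.933) × 33.1 × e^(−0.315×1.380) = 0.3376 × 33.1 × 0.6475 = 7.236 mg/L.
x_c = v t_c = 0.593 m/s × 1.380 d × 86400 s/d = 70680 m ≈ 70.7 km.

t_c ≈ 1.38 d; D_c ≈ 7.24 mg/L; x_c ≈ 70.7 km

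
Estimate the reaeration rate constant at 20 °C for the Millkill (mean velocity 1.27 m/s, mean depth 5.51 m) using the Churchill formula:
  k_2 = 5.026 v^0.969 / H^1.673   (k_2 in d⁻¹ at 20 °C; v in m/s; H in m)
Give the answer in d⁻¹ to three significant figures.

k_2 ≈ 0.365 d⁻¹

k_2 = 5.026 × 1.27^0.969 / 5.51^1.673 = 5.026 × 1.261 / 17.38 = 0.3646 d⁻¹.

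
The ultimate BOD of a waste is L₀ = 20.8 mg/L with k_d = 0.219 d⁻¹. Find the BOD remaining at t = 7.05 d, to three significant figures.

L_t = L₀ e^(−k_d t) = 20.8 × e^(−0.219×7.05) = 20.8 × 0.2135 = 4.442 mg/L.

L ≈ 4.44 mg/L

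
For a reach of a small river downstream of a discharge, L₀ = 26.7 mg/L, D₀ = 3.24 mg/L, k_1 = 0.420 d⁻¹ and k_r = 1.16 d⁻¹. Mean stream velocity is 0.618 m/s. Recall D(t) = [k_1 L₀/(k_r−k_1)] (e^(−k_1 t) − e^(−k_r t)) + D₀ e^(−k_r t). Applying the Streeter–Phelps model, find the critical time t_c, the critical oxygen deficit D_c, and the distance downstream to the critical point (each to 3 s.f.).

t_c ≈ 1.05 d; D_c ≈ 6.23 mg/L; x_c ≈ 55.9 km

At the critical point dD/dt = 0, so k_1 L₀ e^(−k_1 t) = k_r D. Substituting D(t) from the Streeter–Phelps equation and solving for t gives
t_c = ln[(k_r/k_1)(1 − D₀(k_r−k_1)/(k_1 L₀))] / (k_r−k_1).
Here k_r−k_1 = 0.7400 d⁻¹ and 1 − D₀(k_r−k_1)/(k_1 L₀) = 1 − 3.24×0.7400/(0.420×26.7) = 0.7862, so
t_c = ln(2.762 × 0.7862) / 0.7400 = 0.7754 / 0.7400 = 1.048 d.
D_c = (k_1/k_r) L₀ e^(−k_1 t_c) = (0.420/1.16) × 26.7 × e^(−0.420×1.048) = 0.3621 × 26.7 × 0.6440 = 6.226 mg/L.
x_c = v t_c = 0.618 m/s × 1.048 d × 86400 s/d = 55950 m ≈ 55.9 km.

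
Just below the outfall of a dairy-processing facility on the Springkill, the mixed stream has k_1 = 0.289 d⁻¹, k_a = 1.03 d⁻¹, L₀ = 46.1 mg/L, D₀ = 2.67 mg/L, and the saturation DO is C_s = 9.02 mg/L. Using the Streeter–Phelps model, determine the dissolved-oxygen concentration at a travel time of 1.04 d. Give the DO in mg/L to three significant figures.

k_1 L₀/(k_a−k_1) = 0.289×46.1/(1.03−0.289) = 13.32/0.7410 = 17.98 mg/L.
e^(−k_1 t) = e^(−0.289×1.040) = 0.7404; e^(−k_a t) = e^(−1.03×1.040) = 0.3426.
D = 17.98 × (0.7404 − 0.3426) + 2.67 × 0.3426 = 7.152 + 0.9147 = 8.067 mg/L.
DO = C_s − D = 9.02 − 8.067 = 0.9529 mg/L.

DO ≈ 0.953 mg/L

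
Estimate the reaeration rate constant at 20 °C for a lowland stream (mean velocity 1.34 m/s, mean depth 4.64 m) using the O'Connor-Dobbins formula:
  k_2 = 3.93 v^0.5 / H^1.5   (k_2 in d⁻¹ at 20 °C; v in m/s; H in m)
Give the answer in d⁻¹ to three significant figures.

k_2 ≈ 0.455 d⁻¹

k_2 = 3.93 × 1.34^0.5 / 4.64^1.5 = 3.93 × 1.158 / 9.995 = 0.4552 d⁻¹.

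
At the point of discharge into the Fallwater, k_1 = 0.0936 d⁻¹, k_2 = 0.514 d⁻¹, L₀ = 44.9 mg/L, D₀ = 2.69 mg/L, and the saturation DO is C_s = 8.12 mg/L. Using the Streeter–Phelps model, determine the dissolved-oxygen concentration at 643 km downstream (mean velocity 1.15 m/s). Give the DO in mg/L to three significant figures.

Travel time t = x/v = 643 km / (1.15 m/s) = 643000 m / 1.15 m/s = 559100 s = 6.471 d.
k_1 L₀/(k_2−k_1) = 0.0936×44.9/(0.514−0.0936) = 4.203/0.4204 = 9.997 mg/L.
e^(−k_1 t) = e^(−0.0936×6.471) = 0.5457; e^(−k_2 t) = e^(−0.514×6.471) = 0.03593.
D = 9.997 × (0.5457 − 0.03593) + 2.69 × 0.03593 = 5.096 + 0.09664 = 5.193 mg/L.
DO = C_s − D = 8.12 − 5.193 = 2.927 mg/L.

DO ≈ 2.93 mg/L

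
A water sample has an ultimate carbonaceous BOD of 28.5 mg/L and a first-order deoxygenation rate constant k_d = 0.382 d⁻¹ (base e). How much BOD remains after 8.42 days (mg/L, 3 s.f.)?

L_t = L₀ e^(−k_d t) = 28.5 × e^(−0.382×8.42) = 28.5 × 0.04010 = 1.143 mg/L.

L ≈ 1.14 mg/L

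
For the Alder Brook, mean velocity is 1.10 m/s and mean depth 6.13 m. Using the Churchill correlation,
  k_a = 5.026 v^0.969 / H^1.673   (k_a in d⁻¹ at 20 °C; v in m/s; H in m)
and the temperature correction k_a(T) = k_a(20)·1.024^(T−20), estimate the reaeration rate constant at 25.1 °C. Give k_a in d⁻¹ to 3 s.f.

k_a(20) = 5.026 × 1.10^0.969 / 6.13^1.673 = 5.026 × 1.097 / 20.77 = 0.2654 d⁻¹.
k_a(25.1) = 0.2654 × 1.024^(25.1−20) = 0.2654 × 1.129 = 0.2995 d⁻¹.

k_a ≈ 0.300 d⁻¹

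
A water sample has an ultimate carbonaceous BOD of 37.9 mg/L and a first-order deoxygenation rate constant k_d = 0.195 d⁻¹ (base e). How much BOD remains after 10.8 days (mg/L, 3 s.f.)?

L_t = L₀ e^(−k_d t) = 37.9 × e^(−0.195×10.8) = 37.9 × 0.1217 = 4.613 mg/L.

L ≈ 4.61 mg/L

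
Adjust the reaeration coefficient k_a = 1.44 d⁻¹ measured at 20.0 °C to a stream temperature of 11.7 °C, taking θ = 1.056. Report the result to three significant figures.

k_a ≈ 0.916 d⁻¹

k_a(T₂) = k_a(T₁) · θ^(T₂−T₁) = 1.44 × 1.056^(11.7−20.0)
= 1.44 × 1.056^-8.30 = 1.44 × 0.6362 = 0.9161 d⁻¹.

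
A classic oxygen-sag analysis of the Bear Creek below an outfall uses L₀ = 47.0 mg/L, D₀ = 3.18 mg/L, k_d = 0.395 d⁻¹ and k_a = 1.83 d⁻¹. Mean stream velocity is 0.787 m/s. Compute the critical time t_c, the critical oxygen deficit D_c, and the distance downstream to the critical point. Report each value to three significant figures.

t_c ≈ 0.872 d; D_c ≈ 7.19 mg/L; x_c ≈ 59.3 km

t_c = [1/(k_a−k_d)] ln[(k_a/k_d)(1 − D₀(k_a−k_d)/(k_d L₀))]
= [1/(1.83−0.395)] ln[(1.83/0.395)(1 − 3.18×1.435/(0.395×47.0))]
= (1/1.435) ln[4.633 × 0.7542] = 0.6969 × ln(3.494) = 0.6969 × 1.251 = 0.8718 d.
D_c = (k_d/k_a) L₀ e^(−k_d t_c) = (0.395/1.83) × 47.0 × e^(−0.395×0.8718) = 0.2158 × 47.0 × 0.7087 = 7.189 mg/L.
x_c = v t_c = 0.787 m/s × 0.8718 d × 86400 s/d = 59280 m ≈ 59.3 km.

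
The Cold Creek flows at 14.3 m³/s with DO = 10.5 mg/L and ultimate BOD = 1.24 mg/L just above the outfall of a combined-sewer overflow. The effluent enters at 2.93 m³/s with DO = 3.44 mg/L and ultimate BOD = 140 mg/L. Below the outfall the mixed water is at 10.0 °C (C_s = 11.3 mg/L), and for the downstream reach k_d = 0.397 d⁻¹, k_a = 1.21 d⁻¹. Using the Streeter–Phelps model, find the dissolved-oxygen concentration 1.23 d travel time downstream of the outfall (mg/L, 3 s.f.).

Mixed DO = (14.3×10.5 + 2.93×3.44)/(14.3+2.93) = 160.2/17.23 = 9.299 mg/L.
Mixed L₀ = (14.3×1.24 + 2.93×140)/(17.23) = 427.9/17.23 = 24.84 mg/L.
Initial deficit D₀ = C_s − DO₀ = 11.3 − 9.299 = 2.001 mg/L.
D(1.23) = [0.397×24.84/(1.21−0.397)](e^(−0.397×1.23) − e^(−1.21×1.23)) + 2.001 e^(−1.21×1.23)
= 12.13 × (0.6137 − 0.2258) + 2.001 × 0.2258 = 5.156 mg/L.
DO = 11.3 − 5.156 = 6.144 mg/L.

DO ≈ 6.14 mg/L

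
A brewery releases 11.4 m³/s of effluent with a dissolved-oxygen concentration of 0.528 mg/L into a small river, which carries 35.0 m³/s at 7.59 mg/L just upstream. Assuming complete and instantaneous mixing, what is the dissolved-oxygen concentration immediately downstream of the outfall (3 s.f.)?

5.85 mg/L

Flow-weighted mixing: C = (Q_r C_r + Q_w C_w)/(Q_r + Q_w)
= (35.0×7.59 + 11.4×0.528)/(35.0 + 11.4) = 271.7/46.40 = 5.855 mg/L.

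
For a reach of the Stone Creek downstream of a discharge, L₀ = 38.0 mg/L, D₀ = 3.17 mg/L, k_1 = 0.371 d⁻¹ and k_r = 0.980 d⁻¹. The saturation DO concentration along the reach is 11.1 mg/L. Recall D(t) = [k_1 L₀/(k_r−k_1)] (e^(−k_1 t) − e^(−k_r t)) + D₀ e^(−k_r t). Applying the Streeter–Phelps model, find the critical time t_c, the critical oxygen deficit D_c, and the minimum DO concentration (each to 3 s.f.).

t_c ≈ 1.35 d; D_c ≈ 8.71 mg/L; min DO ≈ 2.39 mg/L

At the critical point dD/dt = 0, so k_1 L₀ e^(−k_1 t) = k_r D. Substituting D(t) from the Streeter–Phelps equation and solving for t gives
t_c = ln[(k_r/k_1)(1 − D₀(k_r−k_1)/(k_1 L₀))] / (k_r−k_1).
Here k_r−k_1 = 0.6090 d⁻¹ and 1 − D₀(k_r−k_1)/(k_1 L₀) = 1 − 3.17×0.6090/(0.371×38.0) = 0.8631, so
t_c = ln(2.642 × 0.8631) / 0.6090 = 0.8241 / 0.6090 = 1.353 d.
D_c = (k_1/k_r) L₀ e^(−k_1 t_c) = (0.371/0.980) × 38.0 × e^(−0.371×1.353) = 0.3786 × 38.0 × 0.6053 = 8.708 mg/L.
Minimum DO = C_s − D_c = 11.1 − 8.708 = 2.392 mg/L.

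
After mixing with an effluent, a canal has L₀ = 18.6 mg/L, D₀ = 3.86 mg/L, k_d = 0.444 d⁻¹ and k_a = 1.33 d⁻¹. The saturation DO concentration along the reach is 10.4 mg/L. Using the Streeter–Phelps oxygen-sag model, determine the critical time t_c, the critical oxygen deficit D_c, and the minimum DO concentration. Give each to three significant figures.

t_c ≈ 0.635 d; D_c ≈ 4.68 mg/L; min DO ≈ 5.72 mg/L

At the critical point dD/dt = 0, so k_d L₀ e^(−k_d t) = k_a D. Substituting D(t) from the Streeter–Phelps equation and solving for t gives
t_c = ln[(k_a/k_d)(1 − D₀(k_a−k_d)/(k_d L₀))] / (k_a−k_d).
Here k_a−k_d = 0.8860 d⁻¹ and 1 − D₀(k_a−k_d)/(k_d L₀) = 1 − 3.86×0.8860/(0.444×18.6) = 0.5859, so
t_c = ln(2.995 × 0.5859) / 0.8860 = 0.5625 / 0.8860 = 0.6348 d.
L(t_c) = L₀ e^(−k_d t_c) = 18.6 × 0.7544 = 14.03 mg/L, and at the critical point k_a D_c = k_d L, so D_c = (0.444/1.33) × 14.03 = 4.684 mg/L.
Minimum DO = C_s − D_c = 10.4 − 4.684 = 5.716 mg/L.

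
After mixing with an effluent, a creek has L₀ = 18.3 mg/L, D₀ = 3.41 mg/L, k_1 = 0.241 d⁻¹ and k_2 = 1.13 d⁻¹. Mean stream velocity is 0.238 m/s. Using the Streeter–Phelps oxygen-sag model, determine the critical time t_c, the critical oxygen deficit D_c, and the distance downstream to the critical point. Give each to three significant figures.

With k_2/k_1 = 4.689 and 1 − D₀(k_2−k_1)/(k_1 L₀) = 0.3126,
t_c = ln(4.689 × 0.3126) / (1.13 − 0.241) = ln(1.466) / 0.8890 = 0.3825/0.8890 = 0.4302 d.
L(t_c) = L₀ e^(−k_1 t_c) = 18.3 × 0.9015 = 16.50 mg/L, and at the critical point k_2 D_c = k_1 L, so D_c = (0.241/1.13) × 16.50 = 3.519 mg/L.
x_c = v t_c = 0.238 m/s × 0.4302 d × 86400 s/d = 8846 m ≈ 8.85 km.

t_c ≈ 0.430 d; D_c ≈ 3.52 mg/L; x_c ≈ 8.85 km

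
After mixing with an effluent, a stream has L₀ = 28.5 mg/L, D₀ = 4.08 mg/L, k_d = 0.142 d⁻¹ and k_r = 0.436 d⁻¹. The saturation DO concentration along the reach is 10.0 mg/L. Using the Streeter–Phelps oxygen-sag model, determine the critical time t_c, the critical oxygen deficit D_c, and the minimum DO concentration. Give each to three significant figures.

t_c ≈ 2.62 d; D_c ≈ 6.40 mg/L; min DO ≈ 3.60 mg/L

t_c = [1/(k_r−k_d)] ln[(k_r/k_d)(1 − D₀(k_r−k_d)/(k_d L₀))]
= [1/(0.436−0.142)] ln[(0.436/0.142)(1 − 4.08×0.2940/(0.142×28.5))]
= (1/0.2940) ln[3.070 × 0.7036] = 3.401 × ln(2.160) = 3.401 × 0.7703 = 2.620 d.
L(t_c) = L₀ e^(−k_d t_c) = 28.5 × 0.6893 = 19.65 mg/L, and at the critical point k_r D_c = k_d L, so D_c = (0.142/0.436) × 19.65 = 6.398 mg/L.
Minimum DO = C_s − D_c = 10.0 − 6.398 = 3.602 mg/L.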